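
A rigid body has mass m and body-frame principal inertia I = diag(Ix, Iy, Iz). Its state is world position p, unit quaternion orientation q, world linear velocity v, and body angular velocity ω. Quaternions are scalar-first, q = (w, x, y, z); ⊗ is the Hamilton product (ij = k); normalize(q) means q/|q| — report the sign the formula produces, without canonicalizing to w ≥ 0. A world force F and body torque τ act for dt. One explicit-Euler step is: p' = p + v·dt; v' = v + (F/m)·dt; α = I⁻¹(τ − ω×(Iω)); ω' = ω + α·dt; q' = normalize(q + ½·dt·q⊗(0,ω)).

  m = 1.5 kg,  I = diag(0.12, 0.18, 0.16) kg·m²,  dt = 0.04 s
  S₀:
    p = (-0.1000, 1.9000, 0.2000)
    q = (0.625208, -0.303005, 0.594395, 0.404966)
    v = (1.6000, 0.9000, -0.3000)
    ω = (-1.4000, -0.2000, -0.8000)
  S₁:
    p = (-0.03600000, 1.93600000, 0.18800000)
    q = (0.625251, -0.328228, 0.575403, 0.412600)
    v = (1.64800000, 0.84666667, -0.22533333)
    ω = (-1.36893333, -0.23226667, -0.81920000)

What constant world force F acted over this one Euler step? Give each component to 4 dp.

F = (1.8000, -2.0000, 2.8000)

Δv = v₁−v₀ = (0.04800000, -0.05333333, 0.07466667)
F = m·Δv/dt = (1.8000, -2.0000, 2.8000)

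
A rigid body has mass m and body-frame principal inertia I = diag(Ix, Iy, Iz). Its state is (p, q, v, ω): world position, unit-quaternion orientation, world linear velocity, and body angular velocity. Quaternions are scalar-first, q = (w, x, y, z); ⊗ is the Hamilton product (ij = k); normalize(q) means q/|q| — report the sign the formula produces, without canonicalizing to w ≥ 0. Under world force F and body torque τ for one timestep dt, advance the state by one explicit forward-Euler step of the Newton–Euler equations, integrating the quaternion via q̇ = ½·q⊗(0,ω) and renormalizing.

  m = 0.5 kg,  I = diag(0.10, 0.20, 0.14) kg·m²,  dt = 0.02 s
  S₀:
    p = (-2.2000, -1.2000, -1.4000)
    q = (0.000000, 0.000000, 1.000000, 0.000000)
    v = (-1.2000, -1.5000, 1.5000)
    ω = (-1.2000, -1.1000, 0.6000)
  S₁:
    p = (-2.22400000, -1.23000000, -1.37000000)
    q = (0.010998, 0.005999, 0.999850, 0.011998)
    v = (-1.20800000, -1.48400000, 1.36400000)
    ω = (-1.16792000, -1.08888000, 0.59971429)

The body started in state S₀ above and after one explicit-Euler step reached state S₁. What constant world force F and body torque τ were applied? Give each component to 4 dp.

F = (-0.2000, 0.4000, -3.4000)
τ = (0.2000, 0.1400, 0.1300)

Δv = v₁−v₀ = (-0.00800000, 0.01600000, -0.13600000)
m·(v₁−v₀)/dt = (-0.2000, 0.4000, -3.4000)
Δω = ω₁−ω₀ = (0.03208000, 0.01112000, -0.00028571)
precession coupling = (0.0396, 0.0288, 0.1320)
applied torque τ = (0.2000, 0.1400, 0.1300)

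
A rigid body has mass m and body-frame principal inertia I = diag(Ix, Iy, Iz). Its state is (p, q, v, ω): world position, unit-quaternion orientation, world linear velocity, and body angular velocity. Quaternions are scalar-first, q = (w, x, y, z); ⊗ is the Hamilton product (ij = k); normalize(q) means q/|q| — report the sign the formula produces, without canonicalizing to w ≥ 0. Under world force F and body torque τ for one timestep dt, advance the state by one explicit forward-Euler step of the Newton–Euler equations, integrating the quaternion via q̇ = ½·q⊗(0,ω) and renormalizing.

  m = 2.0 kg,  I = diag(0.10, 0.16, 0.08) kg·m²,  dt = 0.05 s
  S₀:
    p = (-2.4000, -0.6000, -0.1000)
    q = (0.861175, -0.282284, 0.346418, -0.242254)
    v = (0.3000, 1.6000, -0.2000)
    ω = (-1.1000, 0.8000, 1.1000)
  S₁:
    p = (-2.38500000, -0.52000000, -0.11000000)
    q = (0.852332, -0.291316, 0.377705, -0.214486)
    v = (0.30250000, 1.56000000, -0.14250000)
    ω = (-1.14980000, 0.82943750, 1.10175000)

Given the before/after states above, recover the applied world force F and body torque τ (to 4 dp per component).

F = (0.1000, -1.6000, 2.3000)
τ = (-0.1700, 0.0700, -0.0500)

Δv = v₁−v₀ = (0.00250000, -0.04000000, 0.05750000)
applied force F = (0.1000, -1.6000, 2.3000)
Δω = ω₁−ω₀ = (-0.04980000, 0.02943750, 0.00175000)
precession coupling = (-0.0704, -0.0242, -0.0528)
τ = I·(Δω/dt) + ω₀×(Iω₀) = (-0.1700, 0.0700, -0.0500)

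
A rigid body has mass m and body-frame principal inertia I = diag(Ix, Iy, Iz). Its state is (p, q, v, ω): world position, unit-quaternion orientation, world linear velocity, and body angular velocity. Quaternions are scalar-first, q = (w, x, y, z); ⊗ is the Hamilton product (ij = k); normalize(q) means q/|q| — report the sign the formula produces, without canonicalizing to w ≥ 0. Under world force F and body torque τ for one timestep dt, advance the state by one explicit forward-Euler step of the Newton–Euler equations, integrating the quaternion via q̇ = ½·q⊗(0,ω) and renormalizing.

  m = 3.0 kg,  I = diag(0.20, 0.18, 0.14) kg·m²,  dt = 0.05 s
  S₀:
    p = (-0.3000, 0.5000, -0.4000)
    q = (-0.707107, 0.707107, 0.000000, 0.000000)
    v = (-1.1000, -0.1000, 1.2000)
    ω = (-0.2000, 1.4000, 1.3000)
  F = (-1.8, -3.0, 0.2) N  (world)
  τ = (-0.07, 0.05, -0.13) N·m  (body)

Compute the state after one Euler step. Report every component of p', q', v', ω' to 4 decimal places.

(τ − ω×Iω)/I = (0.0140, 0.3644, -0.9686)
ω + α·dt = (-0.1993, 1.4182, 1.2516)
Hamilton product q⊗(0,ω) = (0.1414214, 0.1414214, -1.9091889, 0.0707107)
q' = normalize(q + ½dt·q⊗(0,ω)) = (-0.7028, 0.7098, -0.0477, 0.0018)
a = F/m = (-0.6000, -1.0000, 0.0667)
p + v·dt = (-0.3550, 0.4950, -0.3400)
v' = v + a·dt = (-1.1300, -0.1500, 1.2033)

p' = (-0.3550, 0.4950, -0.3400)
q' = (-0.7028, 0.7098, -0.0477, 0.0018)
v' = (-1.1300, -0.1500, 1.2033)
ω' = (-0.1993, 1.4182, 1.2516)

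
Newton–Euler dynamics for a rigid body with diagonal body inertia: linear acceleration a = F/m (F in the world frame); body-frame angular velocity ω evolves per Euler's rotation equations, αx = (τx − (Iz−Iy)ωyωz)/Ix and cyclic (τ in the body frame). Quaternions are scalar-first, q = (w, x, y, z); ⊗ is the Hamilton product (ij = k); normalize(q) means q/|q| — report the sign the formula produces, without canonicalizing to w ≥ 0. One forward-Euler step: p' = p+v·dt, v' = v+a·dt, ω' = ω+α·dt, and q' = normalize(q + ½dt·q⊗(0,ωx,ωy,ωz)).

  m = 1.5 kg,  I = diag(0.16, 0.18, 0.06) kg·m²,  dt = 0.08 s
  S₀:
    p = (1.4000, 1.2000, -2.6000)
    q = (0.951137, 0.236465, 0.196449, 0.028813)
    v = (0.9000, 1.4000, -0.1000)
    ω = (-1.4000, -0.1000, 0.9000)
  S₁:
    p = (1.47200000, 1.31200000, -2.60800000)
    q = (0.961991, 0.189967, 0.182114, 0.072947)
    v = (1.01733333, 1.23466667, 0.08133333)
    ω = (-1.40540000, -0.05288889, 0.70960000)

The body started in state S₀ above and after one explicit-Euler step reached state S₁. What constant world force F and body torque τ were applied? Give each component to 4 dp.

F = (2.2000, -3.1000, 3.4000)
τ = (0.0000, -0.0200, -0.1400)

rate change Δω = (-0.00540000, 0.04711111, -0.19040000)
precession coupling = (0.0108, -0.1260, 0.0028)
applied torque τ = (0.0000, -0.0200, -0.1400)
Δv = v₁−v₀ = (0.11733333, -0.16533333, 0.18133333)
m·(v₁−v₀)/dt = (2.2000, -3.1000, 3.4000)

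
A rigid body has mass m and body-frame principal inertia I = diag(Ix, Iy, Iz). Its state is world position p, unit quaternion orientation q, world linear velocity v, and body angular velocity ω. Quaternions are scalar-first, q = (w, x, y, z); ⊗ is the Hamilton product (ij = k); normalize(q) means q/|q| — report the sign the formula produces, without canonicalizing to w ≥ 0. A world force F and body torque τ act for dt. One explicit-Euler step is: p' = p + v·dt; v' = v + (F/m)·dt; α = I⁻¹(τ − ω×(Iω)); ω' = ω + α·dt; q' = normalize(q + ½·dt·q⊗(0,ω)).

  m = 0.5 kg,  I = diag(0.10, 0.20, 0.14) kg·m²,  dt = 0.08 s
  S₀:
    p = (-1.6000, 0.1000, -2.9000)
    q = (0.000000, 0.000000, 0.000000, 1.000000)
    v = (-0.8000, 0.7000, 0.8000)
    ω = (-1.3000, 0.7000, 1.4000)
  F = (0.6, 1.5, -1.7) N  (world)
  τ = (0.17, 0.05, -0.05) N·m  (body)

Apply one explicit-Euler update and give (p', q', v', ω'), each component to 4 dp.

p + v·dt = (-1.6640, 0.1560, -2.8360)
new velocity v' = (-0.7040, 0.9400, 0.5280)
angular accel α = (2.2880, -0.1140, 0.2929)
ω' = ω + α·dt = (-1.1170, 0.6909, 1.4234)
2q̇ = q⊗(0,ω) = (-1.4000000, -0.7000000, -1.3000000, 0.0000000)
updated quaternion q' = (-0.0558, -0.0279, -0.0518, 0.9967)

p' = (-1.6640, 0.1560, -2.8360)
q' = (-0.0558, -0.0279, -0.0518, 0.9967)
v' = (-0.7040, 0.9400, 0.5280)
ω' = (-1.1170, 0.6909, 1.4234)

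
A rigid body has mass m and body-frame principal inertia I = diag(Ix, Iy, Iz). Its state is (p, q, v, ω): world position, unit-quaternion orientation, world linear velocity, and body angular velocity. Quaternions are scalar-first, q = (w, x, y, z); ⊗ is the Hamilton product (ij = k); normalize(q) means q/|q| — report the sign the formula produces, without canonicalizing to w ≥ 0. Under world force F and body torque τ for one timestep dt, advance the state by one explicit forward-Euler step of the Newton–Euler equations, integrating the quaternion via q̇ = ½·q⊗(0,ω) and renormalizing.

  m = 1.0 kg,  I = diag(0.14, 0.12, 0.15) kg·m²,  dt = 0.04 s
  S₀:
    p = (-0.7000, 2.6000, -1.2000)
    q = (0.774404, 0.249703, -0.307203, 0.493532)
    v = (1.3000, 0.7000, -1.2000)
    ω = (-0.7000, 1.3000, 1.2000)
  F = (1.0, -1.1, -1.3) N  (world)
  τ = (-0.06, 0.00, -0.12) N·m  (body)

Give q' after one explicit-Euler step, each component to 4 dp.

q⊗(0,ω) = (-0.0180824, -1.5523180, 0.3616092, 1.0388566)
q' = normalize(q + ½dt·q⊗(0,ω)) = (0.7735, 0.2185, -0.2998, 0.5139)

q' = (0.7735, 0.2185, -0.2998, 0.5139)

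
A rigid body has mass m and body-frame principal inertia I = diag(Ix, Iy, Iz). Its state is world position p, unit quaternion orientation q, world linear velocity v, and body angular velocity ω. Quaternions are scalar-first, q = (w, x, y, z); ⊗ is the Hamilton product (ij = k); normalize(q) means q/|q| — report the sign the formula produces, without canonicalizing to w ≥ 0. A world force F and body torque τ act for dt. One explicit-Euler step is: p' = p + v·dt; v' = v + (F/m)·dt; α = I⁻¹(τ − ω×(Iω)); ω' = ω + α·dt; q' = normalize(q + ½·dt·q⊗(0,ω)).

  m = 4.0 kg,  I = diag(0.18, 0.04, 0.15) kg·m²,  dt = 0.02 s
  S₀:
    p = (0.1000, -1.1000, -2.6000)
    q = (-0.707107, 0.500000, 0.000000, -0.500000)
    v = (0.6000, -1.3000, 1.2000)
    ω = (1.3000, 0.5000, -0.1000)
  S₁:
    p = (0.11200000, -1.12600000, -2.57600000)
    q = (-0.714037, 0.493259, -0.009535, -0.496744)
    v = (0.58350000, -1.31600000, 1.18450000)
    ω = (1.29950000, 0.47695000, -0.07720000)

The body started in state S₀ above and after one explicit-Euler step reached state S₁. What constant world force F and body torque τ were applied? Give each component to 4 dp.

v₁ − v₀ = (-0.01650000, -0.01600000, -0.01550000)
applied force F = (-3.3000, -3.2000, -3.1000)
ω₁ − ω₀ = (-0.00050000, -0.02305000, 0.02280000)
precession coupling = (-0.0055, -0.0039, -0.0910)
I·α + gyro = (-0.0100, -0.0500, 0.0800)

F = (-3.3000, -3.2000, -3.1000)
τ = (-0.0100, -0.0500, 0.0800)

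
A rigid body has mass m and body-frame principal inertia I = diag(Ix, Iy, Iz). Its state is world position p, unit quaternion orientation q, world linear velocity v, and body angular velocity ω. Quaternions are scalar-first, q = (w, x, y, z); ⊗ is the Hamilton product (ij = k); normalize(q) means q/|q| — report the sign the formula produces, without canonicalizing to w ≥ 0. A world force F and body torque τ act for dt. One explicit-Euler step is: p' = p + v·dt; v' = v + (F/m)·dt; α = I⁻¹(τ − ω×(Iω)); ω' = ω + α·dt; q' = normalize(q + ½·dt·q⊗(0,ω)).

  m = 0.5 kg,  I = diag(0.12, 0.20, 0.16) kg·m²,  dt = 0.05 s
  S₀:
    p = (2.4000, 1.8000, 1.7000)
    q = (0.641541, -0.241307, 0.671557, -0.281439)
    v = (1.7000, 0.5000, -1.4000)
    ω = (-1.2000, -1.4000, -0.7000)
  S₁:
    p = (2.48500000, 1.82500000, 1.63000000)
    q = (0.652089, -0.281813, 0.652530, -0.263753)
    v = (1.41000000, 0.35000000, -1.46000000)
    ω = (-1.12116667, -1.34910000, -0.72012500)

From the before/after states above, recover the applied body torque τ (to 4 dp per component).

rate change Δω = (0.07883333, 0.05090000, -0.02012500)
ω₀×(Iω₀) = (-0.0392, -0.0336, 0.1344)
τ = I·(Δω/dt) + ω₀×(Iω₀) = (0.1500, 0.1700, 0.0700)

τ = (0.1500, 0.1700, 0.0700)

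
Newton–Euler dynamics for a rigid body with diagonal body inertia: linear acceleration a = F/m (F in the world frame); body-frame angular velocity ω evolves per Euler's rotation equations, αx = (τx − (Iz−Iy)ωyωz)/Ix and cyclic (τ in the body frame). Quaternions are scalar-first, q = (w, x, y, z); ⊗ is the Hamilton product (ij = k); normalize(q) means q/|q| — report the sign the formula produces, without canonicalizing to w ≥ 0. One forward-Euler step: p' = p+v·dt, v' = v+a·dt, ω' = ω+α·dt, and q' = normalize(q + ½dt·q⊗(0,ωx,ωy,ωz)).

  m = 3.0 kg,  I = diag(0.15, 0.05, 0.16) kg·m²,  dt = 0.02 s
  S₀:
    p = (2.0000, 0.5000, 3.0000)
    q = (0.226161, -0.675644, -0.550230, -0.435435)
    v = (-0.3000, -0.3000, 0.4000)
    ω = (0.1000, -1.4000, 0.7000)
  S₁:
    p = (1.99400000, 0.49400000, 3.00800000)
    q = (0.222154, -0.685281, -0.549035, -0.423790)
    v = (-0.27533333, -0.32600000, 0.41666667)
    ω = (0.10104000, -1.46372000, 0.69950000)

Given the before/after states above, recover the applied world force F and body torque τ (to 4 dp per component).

F = (3.7000, -3.9000, 2.5000)
τ = (-0.1000, -0.1600, 0.0100)

Δv = v₁−v₀ = (0.02466667, -0.02600000, 0.01666667)
F = m·Δv/dt = (3.7000, -3.9000, 2.5000)
rate change Δω = (0.00104000, -0.06372000, -0.00050000)
gyro term ω₀×Iω₀ = (-0.1078, -0.0007, 0.0140)
applied torque τ = (-0.1000, -0.1600, 0.0100)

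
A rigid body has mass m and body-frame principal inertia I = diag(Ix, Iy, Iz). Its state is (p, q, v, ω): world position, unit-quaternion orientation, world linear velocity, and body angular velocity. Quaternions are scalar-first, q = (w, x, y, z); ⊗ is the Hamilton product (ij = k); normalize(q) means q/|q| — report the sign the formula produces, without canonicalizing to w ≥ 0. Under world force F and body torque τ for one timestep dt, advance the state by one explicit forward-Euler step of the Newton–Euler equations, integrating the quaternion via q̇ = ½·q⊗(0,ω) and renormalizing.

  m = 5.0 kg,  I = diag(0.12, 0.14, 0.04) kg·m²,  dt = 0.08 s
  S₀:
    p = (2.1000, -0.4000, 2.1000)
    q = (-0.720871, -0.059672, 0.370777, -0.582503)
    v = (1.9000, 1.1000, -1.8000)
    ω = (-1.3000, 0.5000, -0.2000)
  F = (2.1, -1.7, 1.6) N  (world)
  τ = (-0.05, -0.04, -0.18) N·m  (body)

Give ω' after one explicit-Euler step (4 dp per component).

gyro term ω×Iω = (0.0100, 0.0208, -0.0130)
(τ − ω×Iω)/I = (-0.5000, -0.4343, -4.1750)
ω + α·dt = (-1.3400, 0.4653, -0.5340)

ω' = (-1.3400, 0.4653, -0.5340)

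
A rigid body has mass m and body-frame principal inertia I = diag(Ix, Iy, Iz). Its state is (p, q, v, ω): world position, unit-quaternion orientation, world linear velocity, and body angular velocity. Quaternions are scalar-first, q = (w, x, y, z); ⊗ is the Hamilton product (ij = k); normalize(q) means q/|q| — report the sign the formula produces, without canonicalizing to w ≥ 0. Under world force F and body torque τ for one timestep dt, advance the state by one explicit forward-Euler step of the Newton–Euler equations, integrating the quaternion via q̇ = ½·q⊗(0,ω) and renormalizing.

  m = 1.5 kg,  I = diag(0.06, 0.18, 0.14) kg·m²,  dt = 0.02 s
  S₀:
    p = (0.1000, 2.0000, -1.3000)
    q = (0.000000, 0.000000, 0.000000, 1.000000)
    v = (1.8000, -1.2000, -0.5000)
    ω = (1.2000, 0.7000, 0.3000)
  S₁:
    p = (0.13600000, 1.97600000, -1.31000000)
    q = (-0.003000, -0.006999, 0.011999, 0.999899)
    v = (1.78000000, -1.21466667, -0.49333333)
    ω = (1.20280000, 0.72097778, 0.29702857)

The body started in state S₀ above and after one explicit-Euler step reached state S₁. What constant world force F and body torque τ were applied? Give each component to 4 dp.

v₁ − v₀ = (-0.02000000, -0.01466667, 0.00666667)
m·(v₁−v₀)/dt = (-1.5000, -1.1000, 0.5000)
ω₁ − ω₀ = (0.00280000, 0.02097778, -0.00297143)
I·α + gyro = (0.0000, 0.1600, 0.0800)

F = (-1.5000, -1.1000, 0.5000)
τ = (0.0000, 0.1600, 0.0800)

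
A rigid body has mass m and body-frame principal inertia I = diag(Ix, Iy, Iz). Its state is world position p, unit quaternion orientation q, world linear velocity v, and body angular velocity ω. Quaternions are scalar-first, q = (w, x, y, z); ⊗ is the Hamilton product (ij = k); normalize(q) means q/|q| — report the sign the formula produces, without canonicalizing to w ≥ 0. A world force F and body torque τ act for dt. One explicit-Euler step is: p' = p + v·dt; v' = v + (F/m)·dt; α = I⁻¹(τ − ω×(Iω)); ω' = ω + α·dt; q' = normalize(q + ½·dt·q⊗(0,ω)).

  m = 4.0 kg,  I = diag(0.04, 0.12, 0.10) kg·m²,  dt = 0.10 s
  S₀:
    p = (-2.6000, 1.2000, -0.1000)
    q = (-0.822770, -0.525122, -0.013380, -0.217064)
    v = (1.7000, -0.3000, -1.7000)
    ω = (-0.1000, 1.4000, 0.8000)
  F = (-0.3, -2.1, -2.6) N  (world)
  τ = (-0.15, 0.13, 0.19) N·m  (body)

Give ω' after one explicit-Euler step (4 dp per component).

(τ − ω×Iω)/I = (-3.1900, 1.0433, 2.0120)
new body rate ω' = (-0.4190, 1.5043, 1.0012)

ω' = (-0.4190, 1.5043, 1.0012)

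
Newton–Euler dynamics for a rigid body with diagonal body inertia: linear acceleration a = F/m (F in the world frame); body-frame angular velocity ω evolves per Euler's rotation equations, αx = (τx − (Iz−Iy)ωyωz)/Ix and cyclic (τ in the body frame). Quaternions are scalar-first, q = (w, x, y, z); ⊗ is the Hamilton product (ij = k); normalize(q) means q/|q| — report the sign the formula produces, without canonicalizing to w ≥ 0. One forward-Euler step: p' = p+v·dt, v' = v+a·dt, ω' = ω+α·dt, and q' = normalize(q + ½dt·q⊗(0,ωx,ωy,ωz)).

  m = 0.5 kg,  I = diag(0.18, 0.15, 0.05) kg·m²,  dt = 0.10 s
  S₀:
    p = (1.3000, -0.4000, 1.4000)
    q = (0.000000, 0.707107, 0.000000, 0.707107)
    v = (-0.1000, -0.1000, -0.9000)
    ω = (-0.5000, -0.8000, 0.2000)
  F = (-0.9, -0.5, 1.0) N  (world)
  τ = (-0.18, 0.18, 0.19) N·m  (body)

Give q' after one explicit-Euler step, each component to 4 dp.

Hamilton product q⊗(0,ω) = (0.2121321, 0.5656856, -0.4949749, -0.5656856)
updated quaternion q' = (0.0106, 0.7345, -0.0247, 0.6780)

q' = (0.0106, 0.7345, -0.0247, 0.6780)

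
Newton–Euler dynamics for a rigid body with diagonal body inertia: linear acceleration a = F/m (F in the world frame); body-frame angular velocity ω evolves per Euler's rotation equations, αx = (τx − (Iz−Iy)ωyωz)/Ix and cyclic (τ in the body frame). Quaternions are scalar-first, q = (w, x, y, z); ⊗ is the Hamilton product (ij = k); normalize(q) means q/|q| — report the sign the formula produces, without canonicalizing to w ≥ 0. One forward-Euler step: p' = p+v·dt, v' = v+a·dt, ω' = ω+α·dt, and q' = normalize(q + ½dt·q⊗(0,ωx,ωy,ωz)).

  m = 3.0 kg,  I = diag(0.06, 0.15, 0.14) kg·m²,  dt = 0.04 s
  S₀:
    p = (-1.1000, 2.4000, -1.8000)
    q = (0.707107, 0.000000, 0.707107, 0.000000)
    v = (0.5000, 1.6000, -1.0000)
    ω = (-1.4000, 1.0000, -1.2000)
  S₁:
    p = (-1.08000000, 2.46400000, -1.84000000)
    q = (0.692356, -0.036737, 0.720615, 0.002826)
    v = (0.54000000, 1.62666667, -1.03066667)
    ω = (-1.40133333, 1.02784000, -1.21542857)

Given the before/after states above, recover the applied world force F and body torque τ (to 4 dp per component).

F = (3.0000, 2.0000, -2.3000)
τ = (0.0100, -0.0300, -0.1800)

v₁ − v₀ = (0.04000000, 0.02666667, -0.03066667)
m·(v₁−v₀)/dt = (3.0000, 2.0000, -2.3000)
ω₁ − ω₀ = (-0.00133333, 0.02784000, -0.01542857)
gyro term ω₀×Iω₀ = (0.0120, -0.1344, -0.1260)
τ = I·(Δω/dt) + ω₀×(Iω₀) = (0.0100, -0.0300, -0.1800)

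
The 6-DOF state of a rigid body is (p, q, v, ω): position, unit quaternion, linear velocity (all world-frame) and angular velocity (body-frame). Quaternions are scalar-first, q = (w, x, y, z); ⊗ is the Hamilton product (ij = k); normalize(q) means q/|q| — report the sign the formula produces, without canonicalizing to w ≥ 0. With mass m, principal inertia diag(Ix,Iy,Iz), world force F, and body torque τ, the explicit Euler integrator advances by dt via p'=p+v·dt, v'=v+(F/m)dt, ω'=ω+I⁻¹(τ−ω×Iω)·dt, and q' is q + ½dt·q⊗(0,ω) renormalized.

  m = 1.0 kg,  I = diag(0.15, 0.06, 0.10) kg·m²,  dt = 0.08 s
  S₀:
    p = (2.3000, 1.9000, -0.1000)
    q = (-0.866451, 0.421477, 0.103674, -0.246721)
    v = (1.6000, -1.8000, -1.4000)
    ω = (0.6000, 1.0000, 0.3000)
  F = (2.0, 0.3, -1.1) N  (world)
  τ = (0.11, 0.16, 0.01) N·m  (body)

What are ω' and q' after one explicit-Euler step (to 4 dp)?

precession coupling ω×(Iω) = (0.0120, 0.0090, -0.0540)
(τ − ω×Iω)/I = (0.6533, 2.5167, 0.6400)
new body rate ω' = (0.6523, 1.2013, 0.3512)
Hamilton product q⊗(0,ω) = (-0.2825439, -0.2420474, -1.1409267, 0.0993373)
q + ½dt·q⊗(0,ω), renormalized = (-0.8767, 0.4113, 0.0580, -0.2425)

ω' = (0.6523, 1.2013, 0.3512)
q' = (-0.8767, 0.4113, 0.0580, -0.2425)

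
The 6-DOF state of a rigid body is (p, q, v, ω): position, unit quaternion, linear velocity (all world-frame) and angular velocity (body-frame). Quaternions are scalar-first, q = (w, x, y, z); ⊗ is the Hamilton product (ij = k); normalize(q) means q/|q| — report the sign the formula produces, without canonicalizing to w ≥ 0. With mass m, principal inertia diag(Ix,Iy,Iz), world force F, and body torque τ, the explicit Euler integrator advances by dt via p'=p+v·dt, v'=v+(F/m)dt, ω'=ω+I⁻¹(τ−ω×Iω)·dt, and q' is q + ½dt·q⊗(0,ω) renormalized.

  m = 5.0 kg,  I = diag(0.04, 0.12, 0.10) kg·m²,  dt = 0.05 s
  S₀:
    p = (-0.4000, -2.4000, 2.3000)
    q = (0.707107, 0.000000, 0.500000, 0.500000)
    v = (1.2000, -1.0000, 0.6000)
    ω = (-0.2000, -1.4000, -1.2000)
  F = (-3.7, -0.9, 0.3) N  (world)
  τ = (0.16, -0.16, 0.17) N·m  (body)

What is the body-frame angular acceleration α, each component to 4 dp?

ω×(Iω) gyroscopic = (-0.0336, -0.0144, 0.0224)
angular accel α = (4.8400, -1.2133, 1.4760)

α = (4.8400, -1.2133, 1.4760)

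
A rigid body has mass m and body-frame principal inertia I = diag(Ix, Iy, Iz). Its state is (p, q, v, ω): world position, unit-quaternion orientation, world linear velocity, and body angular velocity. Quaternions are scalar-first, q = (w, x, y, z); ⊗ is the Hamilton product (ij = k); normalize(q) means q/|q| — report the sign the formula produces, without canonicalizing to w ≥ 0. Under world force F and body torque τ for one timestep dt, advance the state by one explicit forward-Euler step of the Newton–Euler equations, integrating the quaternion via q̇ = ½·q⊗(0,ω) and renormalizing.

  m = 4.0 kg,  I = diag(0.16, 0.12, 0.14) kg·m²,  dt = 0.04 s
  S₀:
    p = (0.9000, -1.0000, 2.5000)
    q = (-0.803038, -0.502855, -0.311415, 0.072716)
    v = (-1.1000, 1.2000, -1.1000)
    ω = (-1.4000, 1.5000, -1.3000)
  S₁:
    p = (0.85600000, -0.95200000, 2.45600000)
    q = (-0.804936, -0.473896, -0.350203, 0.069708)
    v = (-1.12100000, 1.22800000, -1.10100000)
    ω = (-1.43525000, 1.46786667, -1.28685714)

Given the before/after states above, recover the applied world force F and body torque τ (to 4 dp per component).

v₁ − v₀ = (-0.02100000, 0.02800000, -0.00100000)
m·(v₁−v₀)/dt = (-2.1000, 2.8000, -0.1000)
Δω = ω₁−ω₀ = (-0.03525000, -0.03213333, 0.01314286)
applied torque τ = (-0.1800, -0.0600, 0.1300)

F = (-2.1000, 2.8000, -0.1000)
τ = (-0.1800, -0.0600, 0.1300)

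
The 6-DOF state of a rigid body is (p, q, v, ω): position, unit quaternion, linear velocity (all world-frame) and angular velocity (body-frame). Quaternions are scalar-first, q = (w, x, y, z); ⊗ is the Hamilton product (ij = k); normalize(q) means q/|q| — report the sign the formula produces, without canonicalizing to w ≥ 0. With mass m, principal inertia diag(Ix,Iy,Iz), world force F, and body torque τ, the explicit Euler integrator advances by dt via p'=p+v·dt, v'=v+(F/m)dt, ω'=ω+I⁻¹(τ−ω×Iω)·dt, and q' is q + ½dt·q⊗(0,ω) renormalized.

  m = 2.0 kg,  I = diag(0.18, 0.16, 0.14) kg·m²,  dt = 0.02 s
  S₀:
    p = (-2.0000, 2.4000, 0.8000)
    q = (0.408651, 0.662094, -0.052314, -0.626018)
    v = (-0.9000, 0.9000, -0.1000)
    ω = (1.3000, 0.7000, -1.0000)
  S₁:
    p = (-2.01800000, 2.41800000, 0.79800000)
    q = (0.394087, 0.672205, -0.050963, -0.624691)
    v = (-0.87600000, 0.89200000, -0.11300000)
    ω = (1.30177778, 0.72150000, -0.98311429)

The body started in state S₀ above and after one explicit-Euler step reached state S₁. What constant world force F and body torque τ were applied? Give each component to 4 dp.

Δv = v₁−v₀ = (0.02400000, -0.00800000, -0.01300000)
F = m·Δv/dt = (2.4000, -0.8000, -1.3000)
rate change Δω = (0.00177778, 0.02150000, 0.01688571)
ω₀×(Iω₀) = (0.0140, -0.0520, -0.0182)
applied torque τ = (0.0300, 0.1200, 0.1000)

F = (2.4000, -0.8000, -1.3000)
τ = (0.0300, 0.1200, 0.1000)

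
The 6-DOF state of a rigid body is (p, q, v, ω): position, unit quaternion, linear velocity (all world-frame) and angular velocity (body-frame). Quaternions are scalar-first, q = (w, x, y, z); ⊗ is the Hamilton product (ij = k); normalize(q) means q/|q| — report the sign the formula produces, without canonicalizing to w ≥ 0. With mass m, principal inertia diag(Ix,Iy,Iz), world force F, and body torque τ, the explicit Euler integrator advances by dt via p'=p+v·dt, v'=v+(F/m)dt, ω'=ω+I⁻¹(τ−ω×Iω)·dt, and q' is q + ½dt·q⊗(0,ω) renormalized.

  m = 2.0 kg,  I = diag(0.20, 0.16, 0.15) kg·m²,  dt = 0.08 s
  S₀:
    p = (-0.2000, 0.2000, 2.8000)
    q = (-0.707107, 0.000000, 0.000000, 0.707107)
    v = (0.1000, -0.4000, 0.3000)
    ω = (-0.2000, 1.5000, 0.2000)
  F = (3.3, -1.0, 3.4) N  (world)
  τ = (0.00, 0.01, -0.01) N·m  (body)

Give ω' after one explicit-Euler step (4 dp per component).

ω' = (-0.1988, 1.5060, 0.1883)

angular accel α = (0.0150, 0.0750, -0.1467)
new body rate ω' = (-0.1988, 1.5060, 0.1883)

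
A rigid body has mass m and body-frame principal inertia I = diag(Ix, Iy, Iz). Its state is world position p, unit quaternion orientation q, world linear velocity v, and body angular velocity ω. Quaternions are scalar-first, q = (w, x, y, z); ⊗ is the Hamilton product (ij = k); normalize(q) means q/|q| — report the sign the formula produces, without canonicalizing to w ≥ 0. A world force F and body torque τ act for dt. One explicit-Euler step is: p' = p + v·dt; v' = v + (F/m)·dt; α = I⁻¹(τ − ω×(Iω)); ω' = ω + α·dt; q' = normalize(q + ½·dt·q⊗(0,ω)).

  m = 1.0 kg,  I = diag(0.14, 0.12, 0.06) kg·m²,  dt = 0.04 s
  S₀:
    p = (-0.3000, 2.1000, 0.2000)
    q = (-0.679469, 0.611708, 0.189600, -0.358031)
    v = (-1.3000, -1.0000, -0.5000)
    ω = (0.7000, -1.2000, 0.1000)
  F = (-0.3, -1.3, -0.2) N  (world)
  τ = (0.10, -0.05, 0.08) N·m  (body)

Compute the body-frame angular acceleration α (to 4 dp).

gyro term ω×Iω = (0.0072, 0.0056, 0.0168)
α = I⁻¹(τ − ω×Iω) = (0.6629, -0.4633, 1.0533)

α = (0.6629, -0.4633, 1.0533)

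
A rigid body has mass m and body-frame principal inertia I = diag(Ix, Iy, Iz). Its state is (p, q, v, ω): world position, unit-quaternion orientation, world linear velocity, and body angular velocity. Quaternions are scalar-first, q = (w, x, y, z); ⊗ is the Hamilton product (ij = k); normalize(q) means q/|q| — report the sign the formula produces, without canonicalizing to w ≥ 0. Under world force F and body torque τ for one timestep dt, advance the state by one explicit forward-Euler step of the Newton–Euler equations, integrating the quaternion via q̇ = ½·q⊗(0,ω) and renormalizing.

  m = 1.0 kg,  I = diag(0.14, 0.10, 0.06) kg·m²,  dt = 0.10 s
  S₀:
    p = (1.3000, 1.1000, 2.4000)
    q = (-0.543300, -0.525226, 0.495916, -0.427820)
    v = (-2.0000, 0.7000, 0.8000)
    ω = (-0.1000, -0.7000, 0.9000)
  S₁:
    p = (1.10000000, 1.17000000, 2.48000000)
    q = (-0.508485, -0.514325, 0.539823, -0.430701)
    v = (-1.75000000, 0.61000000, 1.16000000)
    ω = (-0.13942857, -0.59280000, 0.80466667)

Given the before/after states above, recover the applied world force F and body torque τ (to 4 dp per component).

ω₁ − ω₀ = (-0.03942857, 0.10720000, -0.09533333)
precession coupling = (0.0252, -0.0072, -0.0028)
I·α + gyro = (-0.0300, 0.1000, -0.0600)
velocity change Δv = (0.25000000, -0.09000000, 0.36000000)
m·(v₁−v₀)/dt = (2.5000, -0.9000, 3.6000)

F = (2.5000, -0.9000, 3.6000)
τ = (-0.0300, 0.1000, -0.0600)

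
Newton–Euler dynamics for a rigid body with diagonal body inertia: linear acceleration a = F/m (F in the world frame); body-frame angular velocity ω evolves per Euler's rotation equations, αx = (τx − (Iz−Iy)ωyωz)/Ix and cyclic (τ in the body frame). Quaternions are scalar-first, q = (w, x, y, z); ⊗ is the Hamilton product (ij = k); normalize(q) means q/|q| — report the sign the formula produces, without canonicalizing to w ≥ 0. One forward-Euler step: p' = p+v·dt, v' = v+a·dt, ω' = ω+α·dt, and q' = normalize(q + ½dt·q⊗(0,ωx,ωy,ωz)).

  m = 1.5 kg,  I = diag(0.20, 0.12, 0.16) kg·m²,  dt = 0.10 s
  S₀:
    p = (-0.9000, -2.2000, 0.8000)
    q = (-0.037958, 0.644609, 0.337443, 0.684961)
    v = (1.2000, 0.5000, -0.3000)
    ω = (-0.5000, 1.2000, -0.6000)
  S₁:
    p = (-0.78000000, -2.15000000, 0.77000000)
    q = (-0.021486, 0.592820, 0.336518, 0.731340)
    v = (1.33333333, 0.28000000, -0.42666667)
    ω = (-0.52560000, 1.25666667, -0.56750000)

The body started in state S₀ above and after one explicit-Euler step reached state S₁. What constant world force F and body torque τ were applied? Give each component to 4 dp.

ω₁ − ω₀ = (-0.02560000, 0.05666667, 0.03250000)
ω₀×(Iω₀) = (-0.0288, 0.0120, 0.0480)
τ = I·(Δω/dt) + ω₀×(Iω₀) = (-0.0800, 0.0800, 0.1000)
v₁ − v₀ = (0.13333333, -0.22000000, -0.12666667)
applied force F = (2.0000, -3.3000, -1.9000)

F = (2.0000, -3.3000, -1.9000)
τ = (-0.0800, 0.0800, 0.1000)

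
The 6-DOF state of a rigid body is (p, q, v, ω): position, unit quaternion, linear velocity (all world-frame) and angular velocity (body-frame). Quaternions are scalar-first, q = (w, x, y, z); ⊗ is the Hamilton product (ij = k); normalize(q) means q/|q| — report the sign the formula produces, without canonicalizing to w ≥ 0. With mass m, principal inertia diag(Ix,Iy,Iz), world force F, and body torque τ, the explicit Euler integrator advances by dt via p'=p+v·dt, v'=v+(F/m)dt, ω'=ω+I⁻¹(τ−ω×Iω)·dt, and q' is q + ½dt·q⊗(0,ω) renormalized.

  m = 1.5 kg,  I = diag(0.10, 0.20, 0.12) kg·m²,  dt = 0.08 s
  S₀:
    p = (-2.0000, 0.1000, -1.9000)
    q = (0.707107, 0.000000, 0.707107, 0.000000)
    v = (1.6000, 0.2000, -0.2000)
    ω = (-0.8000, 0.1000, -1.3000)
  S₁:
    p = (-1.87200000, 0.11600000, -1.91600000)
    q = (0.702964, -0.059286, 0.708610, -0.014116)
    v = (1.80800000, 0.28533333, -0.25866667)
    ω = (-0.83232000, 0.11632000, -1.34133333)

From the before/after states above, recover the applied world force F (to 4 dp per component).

F = (3.9000, 1.6000, -1.1000)

v₁ − v₀ = (0.20800000, 0.08533333, -0.05866667)
m·(v₁−v₀)/dt = (3.9000, 1.6000, -1.1000)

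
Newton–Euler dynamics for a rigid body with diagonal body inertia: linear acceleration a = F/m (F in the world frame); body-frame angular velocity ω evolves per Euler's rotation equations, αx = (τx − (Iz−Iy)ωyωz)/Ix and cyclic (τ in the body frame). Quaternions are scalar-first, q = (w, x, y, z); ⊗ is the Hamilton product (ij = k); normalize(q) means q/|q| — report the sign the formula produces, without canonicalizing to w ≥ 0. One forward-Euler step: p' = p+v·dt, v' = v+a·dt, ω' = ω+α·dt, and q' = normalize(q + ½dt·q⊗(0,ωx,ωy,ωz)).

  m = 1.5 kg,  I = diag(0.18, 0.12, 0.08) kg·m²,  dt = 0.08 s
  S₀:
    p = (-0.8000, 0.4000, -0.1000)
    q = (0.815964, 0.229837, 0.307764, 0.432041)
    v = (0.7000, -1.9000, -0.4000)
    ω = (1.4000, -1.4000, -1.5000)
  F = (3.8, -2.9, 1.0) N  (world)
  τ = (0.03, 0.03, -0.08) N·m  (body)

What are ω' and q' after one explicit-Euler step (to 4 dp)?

ω' = (1.4507, -1.2400, -1.6976)
q' = (0.8421, 0.2799, 0.2986, 0.3512)

gyro term ω×Iω = (-0.0840, -0.2100, 0.1176)
α = I⁻¹(τ − ω×Iω) = (0.6333, 2.0000, -2.4700)
ω + α·dt = (1.4507, -1.2400, -1.6976)
q⊗(0,ω) = (0.7571593, 1.2855610, -0.1927367, -1.9765874)
updated quaternion q' = (0.8421, 0.2799, 0.2986, 0.3512)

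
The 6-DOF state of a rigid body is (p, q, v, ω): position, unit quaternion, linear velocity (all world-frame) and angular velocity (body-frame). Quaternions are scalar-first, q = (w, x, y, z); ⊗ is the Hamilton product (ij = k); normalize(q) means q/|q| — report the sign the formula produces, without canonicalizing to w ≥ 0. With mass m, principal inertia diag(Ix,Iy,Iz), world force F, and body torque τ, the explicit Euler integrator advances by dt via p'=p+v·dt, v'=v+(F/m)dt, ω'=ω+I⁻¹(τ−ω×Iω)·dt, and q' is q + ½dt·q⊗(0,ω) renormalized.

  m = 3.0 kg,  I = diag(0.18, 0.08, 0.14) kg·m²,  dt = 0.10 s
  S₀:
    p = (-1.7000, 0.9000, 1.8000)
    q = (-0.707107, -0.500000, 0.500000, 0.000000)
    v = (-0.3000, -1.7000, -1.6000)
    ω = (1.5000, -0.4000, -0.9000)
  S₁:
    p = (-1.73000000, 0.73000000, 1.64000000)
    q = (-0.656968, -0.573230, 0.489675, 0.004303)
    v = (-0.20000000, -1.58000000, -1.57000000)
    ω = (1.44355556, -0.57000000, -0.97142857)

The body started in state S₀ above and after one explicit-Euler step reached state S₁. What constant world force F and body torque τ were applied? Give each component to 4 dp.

F = (3.0000, 3.6000, 0.9000)
τ = (-0.0800, -0.1900, -0.0400)

v₁ − v₀ = (0.10000000, 0.12000000, 0.03000000)
F = m·Δv/dt = (3.0000, 3.6000, 0.9000)
ω₁ − ω₀ = (-0.05644444, -0.17000000, -0.07142857)
gyro term ω₀×Iω₀ = (0.0216, -0.0540, 0.0600)
τ = I·(Δω/dt) + ω₀×(Iω₀) = (-0.0800, -0.1900, -0.0400)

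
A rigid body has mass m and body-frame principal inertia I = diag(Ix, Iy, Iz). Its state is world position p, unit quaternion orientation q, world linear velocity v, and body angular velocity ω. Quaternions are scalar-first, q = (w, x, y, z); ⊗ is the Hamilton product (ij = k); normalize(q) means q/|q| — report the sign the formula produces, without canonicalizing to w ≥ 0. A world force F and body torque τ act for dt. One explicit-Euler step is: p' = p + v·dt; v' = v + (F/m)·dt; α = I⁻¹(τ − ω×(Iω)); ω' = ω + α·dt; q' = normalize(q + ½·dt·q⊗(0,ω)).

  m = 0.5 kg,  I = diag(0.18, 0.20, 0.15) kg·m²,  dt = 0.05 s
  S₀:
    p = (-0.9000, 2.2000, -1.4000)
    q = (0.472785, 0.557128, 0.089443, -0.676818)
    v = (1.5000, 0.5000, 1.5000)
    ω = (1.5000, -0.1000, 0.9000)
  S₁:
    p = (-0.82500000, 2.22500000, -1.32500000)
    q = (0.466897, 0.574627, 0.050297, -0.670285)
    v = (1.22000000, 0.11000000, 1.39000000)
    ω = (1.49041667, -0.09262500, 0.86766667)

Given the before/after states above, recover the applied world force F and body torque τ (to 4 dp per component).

v₁ − v₀ = (-0.28000000, -0.39000000, -0.11000000)
m·(v₁−v₀)/dt = (-2.8000, -3.9000, -1.1000)
rate change Δω = (-0.00958333, 0.00737500, -0.03233333)
applied torque τ = (-0.0300, 0.0700, -0.1000)

F = (-2.8000, -3.9000, -1.1000)
τ = (-0.0300, 0.0700, -0.1000)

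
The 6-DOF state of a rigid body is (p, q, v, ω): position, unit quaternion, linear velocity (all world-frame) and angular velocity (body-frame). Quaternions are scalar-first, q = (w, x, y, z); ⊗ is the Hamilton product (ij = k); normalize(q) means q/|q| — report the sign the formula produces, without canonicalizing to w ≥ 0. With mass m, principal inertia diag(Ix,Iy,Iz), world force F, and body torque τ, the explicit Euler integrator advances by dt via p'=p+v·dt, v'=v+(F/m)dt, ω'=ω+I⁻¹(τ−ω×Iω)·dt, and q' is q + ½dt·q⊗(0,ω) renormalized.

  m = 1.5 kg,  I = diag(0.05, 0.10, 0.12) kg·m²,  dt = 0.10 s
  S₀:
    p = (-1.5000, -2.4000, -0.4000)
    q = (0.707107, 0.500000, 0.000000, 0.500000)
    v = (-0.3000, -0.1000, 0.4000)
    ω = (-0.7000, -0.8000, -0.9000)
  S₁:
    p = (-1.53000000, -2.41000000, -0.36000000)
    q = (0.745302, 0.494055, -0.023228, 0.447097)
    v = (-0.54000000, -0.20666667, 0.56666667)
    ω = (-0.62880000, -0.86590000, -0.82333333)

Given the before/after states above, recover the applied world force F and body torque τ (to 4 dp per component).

F = (-3.6000, -1.6000, 2.5000)
τ = (0.0500, -0.1100, 0.1200)

Δω = ω₁−ω₀ = (0.07120000, -0.06590000, 0.07666667)
gyro term ω₀×Iω₀ = (0.0144, -0.0441, 0.0280)
τ = I·(Δω/dt) + ω₀×(Iω₀) = (0.0500, -0.1100, 0.1200)
Δv = v₁−v₀ = (-0.24000000, -0.10666667, 0.16666667)
F = m·Δv/dt = (-3.6000, -1.6000, 2.5000)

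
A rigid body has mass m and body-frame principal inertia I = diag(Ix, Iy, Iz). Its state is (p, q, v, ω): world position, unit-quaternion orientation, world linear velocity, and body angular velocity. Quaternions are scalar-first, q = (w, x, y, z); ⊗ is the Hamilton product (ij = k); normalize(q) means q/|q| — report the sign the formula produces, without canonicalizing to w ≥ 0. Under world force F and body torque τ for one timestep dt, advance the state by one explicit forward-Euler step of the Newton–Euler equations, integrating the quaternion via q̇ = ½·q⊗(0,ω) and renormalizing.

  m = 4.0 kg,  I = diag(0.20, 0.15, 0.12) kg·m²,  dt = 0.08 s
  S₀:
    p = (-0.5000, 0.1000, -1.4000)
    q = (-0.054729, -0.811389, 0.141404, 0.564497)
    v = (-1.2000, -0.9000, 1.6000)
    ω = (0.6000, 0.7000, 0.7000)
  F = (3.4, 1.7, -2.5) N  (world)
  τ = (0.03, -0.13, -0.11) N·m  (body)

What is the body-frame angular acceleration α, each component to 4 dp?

α = (0.2235, -1.0907, -0.7417)

ω×(Iω) gyroscopic = (-0.0147, 0.0336, -0.0210)
(τ − ω×Iω)/I = (0.2235, -1.0907, -0.7417)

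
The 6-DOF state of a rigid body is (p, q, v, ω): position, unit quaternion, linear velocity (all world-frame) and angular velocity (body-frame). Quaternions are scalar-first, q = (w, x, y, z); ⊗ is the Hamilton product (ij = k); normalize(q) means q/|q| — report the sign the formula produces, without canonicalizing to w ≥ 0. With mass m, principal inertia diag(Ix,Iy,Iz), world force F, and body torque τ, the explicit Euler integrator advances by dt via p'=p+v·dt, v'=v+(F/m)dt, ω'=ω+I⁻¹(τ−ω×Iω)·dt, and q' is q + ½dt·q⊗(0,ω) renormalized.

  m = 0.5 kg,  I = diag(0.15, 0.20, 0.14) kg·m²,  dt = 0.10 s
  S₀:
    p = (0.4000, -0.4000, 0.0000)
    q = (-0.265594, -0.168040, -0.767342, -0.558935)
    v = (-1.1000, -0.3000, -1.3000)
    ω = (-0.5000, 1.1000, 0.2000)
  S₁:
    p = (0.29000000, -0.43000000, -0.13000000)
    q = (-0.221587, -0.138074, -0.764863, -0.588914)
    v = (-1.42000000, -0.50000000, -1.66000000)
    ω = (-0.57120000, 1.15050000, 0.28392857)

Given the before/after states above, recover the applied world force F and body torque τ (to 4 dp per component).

rate change Δω = (-0.07120000, 0.05050000, 0.08392857)
ω₀×(Iω₀) = (-0.0132, -0.0010, -0.0275)
τ = I·(Δω/dt) + ω₀×(Iω₀) = (-0.1200, 0.1000, 0.0900)
velocity change Δv = (-0.32000000, -0.20000000, -0.36000000)
F = m·Δv/dt = (-1.6000, -1.0000, -1.8000)

F = (-1.6000, -1.0000, -1.8000)
τ = (-0.1200, 0.1000, 0.0900)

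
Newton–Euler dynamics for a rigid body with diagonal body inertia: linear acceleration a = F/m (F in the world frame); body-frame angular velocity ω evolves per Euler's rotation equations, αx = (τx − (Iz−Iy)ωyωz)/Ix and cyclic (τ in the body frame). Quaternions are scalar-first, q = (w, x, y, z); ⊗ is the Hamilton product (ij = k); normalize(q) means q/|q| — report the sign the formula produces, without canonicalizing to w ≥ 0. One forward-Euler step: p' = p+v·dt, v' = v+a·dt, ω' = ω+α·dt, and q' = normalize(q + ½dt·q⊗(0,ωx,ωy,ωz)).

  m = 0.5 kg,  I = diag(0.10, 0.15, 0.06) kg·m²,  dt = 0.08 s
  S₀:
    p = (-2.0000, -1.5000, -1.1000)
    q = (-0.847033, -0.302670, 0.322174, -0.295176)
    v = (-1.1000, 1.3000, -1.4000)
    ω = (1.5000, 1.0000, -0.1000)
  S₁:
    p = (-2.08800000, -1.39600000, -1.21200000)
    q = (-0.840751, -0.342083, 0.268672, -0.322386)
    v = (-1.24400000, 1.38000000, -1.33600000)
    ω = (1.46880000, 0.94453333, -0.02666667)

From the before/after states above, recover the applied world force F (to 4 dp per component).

v₁ − v₀ = (-0.14400000, 0.08000000, 0.06400000)
F = m·Δv/dt = (-0.9000, 0.5000, 0.4000)

F = (-0.9000, 0.5000, 0.4000)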